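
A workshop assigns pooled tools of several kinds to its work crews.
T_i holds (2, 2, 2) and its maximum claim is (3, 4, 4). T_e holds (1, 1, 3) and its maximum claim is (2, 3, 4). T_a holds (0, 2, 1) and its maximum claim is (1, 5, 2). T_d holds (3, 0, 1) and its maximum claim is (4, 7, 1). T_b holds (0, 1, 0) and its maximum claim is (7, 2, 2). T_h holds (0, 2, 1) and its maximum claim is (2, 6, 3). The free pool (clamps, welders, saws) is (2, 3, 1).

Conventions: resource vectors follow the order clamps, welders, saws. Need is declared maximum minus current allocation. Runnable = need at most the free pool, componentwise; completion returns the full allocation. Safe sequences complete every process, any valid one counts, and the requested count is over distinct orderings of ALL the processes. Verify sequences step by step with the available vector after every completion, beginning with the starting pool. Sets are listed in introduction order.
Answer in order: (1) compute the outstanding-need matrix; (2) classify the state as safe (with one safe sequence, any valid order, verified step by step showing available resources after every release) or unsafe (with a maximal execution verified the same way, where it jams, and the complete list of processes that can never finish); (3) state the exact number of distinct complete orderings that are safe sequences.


(1) Outstanding need per process (order clamps, welders, saws):
  T_i: (1, 2, 2)
  T_e: (1, 2, 1)
  T_a: (1, 3, 1)
  T_d: (1, 7, 0)
  T_b: (7, 1, 2)
  T_h: (2, 4, 2)
(2) SAFE — a valid safe sequence is T_e, T_a, T_i, T_d, T_h, T_b.
Key observation: at T_e the run first touches a limit — (1, 2, 1) against (2, 3, 1), exact on a resource it actually requests.
Walking it through:
  pool = (2, 3, 1)
  T_e: need (1, 2, 1) fits (2, 3, 1); releases (1, 1, 3), pool now (3, 4, 4)
  T_a: need (1, 3, 1) fits (3, 4, 4); releases (0, 2, 1), pool now (3, 6, 5)
  T_i: need (1, 2, 2) fits (3, 6, 5); releases (2, 2, 2), pool now (5, 8, 7)
  T_d: need (1, 7, 0) fits (5, 8, 7); releases (3, 0, 1), pool now (8, 8, 8)
  T_h: need (2, 4, 2) fits (8, 8, 8); releases (0, 2, 1), pool now (8, 10, 9)
  T_b: need (7, 1, 2) fits (8, 10, 9); releases (0, 1, 0), pool now (8, 11, 9)
(3) Exactly 41 of the possible complete orderings are safe sequences.


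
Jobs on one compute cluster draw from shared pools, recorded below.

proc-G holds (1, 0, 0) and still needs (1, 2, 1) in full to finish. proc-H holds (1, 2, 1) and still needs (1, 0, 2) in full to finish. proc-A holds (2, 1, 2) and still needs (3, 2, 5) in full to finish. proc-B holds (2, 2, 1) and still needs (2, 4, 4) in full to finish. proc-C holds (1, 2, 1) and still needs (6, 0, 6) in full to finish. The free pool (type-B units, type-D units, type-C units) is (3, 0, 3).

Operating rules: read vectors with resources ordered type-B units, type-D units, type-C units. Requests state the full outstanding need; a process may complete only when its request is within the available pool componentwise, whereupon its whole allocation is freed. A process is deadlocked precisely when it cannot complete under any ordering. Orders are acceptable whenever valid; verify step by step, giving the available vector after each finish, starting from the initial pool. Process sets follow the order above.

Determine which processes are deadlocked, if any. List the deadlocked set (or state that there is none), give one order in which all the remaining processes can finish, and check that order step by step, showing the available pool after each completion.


Deadlocked: proc-A, proc-B and proc-C.
Key observation: after proc-H, proc-G the pool peaks at (5, 2, 4), and each blocked process is short somewhere: proc-A on type-C units; proc-B on type-D units; proc-C on type-B units, type-C units.
The rest can finish in the order proc-H, proc-G. Step-by-step check:
  pool = (3, 0, 3)
  proc-H: need (1, 0, 2) fits (3, 0, 3); releases (1, 2, 1), pool now (4, 2, 4)
  proc-G: need (1, 2, 1) fits (4, 2, 4); releases (1, 0, 0), pool now (5, 2, 4)
The blocked processes can never fit:
  proc-A still needs (3, 2, 5) but only (5, 2, 4) is free — short on type-C units
  proc-B still needs (2, 4, 4) but only (5, 2, 4) is free — short on type-D units
  proc-C still needs (6, 0, 6) but only (5, 2, 4) is free — short on type-B units and type-C units


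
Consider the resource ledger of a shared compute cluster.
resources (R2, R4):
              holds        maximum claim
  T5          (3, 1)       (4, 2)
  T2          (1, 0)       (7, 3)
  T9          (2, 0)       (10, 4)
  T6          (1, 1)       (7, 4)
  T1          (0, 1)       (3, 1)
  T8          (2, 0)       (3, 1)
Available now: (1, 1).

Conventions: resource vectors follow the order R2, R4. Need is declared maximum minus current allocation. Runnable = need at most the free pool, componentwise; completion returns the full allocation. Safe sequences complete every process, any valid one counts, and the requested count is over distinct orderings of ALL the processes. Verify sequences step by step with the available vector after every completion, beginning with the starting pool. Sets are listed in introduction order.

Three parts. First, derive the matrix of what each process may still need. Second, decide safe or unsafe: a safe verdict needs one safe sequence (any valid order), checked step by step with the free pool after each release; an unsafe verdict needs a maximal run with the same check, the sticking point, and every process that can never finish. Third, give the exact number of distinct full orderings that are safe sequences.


(1) Remaining need (order R2, R4):
  T5: (1, 1)
  T2: (6, 3)
  T9: (8, 4)
  T6: (6, 3)
  T1: (3, 0)
  T8: (1, 1)
(2) SAFE, for example via the order T5, T8, T1, T6, T2, T9.
Key observation: at T5 the run first touches a limit — (1, 1) against (1, 1), exact on a resource it actually requests.
Walking it through:
  pool = (1, 1)
  T5: need (1, 1) fits (1, 1); releases (3, 1), pool now (4, 2)
  T8: need (1, 1) fits (4, 2); releases (2, 0), pool now (6, 2)
  T1: need (3, 0) fits (6, 2); releases (0, 1), pool now (6, 3)
  T6: need (6, 3) fits (6, 3); releases (1, 1), pool now (7, 4)
  T2: need (6, 3) fits (7, 4); releases (1, 0), pool now (8, 4)
  T9: need (8, 4) fits (8, 4); releases (2, 0), pool now (10, 4)
(3) Exactly 8 of the possible complete orderings are safe sequences.


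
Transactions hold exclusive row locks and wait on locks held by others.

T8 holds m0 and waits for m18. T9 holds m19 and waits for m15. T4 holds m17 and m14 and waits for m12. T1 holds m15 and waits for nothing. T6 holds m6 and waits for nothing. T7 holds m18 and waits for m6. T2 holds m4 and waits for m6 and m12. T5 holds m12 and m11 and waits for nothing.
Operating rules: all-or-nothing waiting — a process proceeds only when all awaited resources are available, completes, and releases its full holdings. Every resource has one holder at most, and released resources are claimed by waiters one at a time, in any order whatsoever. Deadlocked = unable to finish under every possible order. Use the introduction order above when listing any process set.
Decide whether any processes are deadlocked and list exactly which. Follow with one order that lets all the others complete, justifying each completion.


Nothing here is deadlocked.
Key observation: there is no circular wait here — follow any chain and it reaches a process that is free to run now.
One completion order for the rest: T5, T6, T7, T8, T1, T4, T2, T9.
Verifying each step:
  T5 waits on nothing -> runs at once and releases m12 and m11
  T6 waits on nothing -> runs at once and releases m6
  run T7 (all its waits — m6 — are resolved); releases m18
  run T8 (all its waits — m18 — are resolved); releases m0
  T1 waits on nothing -> runs at once and releases m15
  run T4 (all its waits — m12 — are resolved); releases m17 and m14
  run T2 (all its waits — m6 and m12 — are resolved); releases m4
  run T9 (all its waits — m15 — are resolved); releases m19


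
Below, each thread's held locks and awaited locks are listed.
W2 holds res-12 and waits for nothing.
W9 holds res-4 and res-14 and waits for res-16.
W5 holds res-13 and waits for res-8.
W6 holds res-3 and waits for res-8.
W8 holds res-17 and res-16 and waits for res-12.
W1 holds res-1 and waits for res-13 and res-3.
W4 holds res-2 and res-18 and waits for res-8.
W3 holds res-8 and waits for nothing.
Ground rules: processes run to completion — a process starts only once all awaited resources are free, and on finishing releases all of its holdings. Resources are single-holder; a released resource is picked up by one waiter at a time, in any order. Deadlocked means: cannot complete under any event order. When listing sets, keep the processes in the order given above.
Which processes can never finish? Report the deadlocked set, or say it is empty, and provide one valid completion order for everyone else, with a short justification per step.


No process is deadlocked.
Key observation: the wait relation is loop-free; peeling off processes with no waits unwinds the whole state.
One completion order for the rest: W3, W2, W8, W4, W6, W5, W1, W9.
Step-by-step check:
  W3: no waits; runs immediately, freeing res-8
  W2: no waits; runs immediately, freeing res-12
  run W8 (all its waits — res-12 — are resolved); releases res-17 and res-16
  run W4 (all its waits — res-8 — are resolved); releases res-2 and res-18
  run W6 (all its waits — res-8 — are resolved); releases res-3
  run W5 (all its waits — res-8 — are resolved); releases res-13
  run W1 (all its waits — res-13 and res-3 — are resolved); releases res-1
  run W9 (all its waits — res-16 — are resolved); releases res-4 and res-14


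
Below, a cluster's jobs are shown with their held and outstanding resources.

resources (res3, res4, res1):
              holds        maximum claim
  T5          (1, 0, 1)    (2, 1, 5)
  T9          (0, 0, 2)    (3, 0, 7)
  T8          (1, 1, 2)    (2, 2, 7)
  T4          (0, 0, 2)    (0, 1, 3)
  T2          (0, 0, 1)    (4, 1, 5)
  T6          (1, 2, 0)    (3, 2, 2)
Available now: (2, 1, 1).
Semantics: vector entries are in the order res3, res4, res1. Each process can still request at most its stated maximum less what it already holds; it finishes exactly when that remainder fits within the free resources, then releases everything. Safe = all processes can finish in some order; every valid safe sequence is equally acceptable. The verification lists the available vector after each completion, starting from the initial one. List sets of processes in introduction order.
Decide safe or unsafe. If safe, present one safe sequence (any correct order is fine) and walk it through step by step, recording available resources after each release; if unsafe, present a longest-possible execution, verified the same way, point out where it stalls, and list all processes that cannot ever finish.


UNSAFE.
Key observation: the pool after T4, T6 is (3, 3, 3); every surviving request exceeds it in res1, so progress ends there.
Going as far as possible: T4, T6; after that, nothing fits. Walking it through:
  pool = (2, 1, 1)
  T4: need (0, 1, 1) fits (2, 1, 1); releases (0, 0, 2), pool now (2, 1, 3)
  T6: need (2, 0, 2) fits (2, 1, 3); releases (1, 2, 0), pool now (3, 3, 3)
  T5 cannot run: need (1, 1, 4) vs free (3, 3, 3) (insufficient res1)
  T9 cannot run: need (3, 0, 5) vs free (3, 3, 3) (insufficient res1)
  T8 cannot run: need (1, 1, 5) vs free (3, 3, 3) (insufficient res1)
  T2 cannot run: need (4, 1, 4) vs free (3, 3, 3) (insufficient res3 and res1)
Never able to finish: T5, T9, T8 and T2.


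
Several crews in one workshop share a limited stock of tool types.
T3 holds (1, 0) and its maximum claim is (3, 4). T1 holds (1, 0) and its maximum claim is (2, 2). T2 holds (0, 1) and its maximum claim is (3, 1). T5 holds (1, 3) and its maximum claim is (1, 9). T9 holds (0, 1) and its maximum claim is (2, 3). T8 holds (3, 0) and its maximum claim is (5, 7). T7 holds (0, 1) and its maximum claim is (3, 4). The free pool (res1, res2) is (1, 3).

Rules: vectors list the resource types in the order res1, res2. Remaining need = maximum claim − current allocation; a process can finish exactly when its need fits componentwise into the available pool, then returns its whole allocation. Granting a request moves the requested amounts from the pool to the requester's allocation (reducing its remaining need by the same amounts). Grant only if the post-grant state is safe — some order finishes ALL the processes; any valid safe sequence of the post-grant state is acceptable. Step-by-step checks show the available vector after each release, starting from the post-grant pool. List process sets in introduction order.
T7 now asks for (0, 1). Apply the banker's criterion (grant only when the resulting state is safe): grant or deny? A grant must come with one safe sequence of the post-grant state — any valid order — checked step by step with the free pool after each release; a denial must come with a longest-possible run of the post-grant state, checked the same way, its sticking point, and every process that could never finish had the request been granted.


DENY — the pretend-granted state is unsafe.
Key observation: after T1, T9 the pool peaks at (2, 3), and each blocked process is short somewhere: T3 on res2; T2 on res1; T5 on res2; T8 on res2; T7 on res1.
Pretend the grant happened; the run T1, T9 goes as far as possible. Verifying each step:
  pool = (1, 2)
  T1 needs (1, 2) <= (1, 2) -> finishes; pool += (1, 0) = (2, 2)
  T9 needs (2, 2) <= (2, 2) -> finishes; pool += (0, 1) = (2, 3)
  T3 still needs (2, 4) but only (2, 3) is free — short on res2
  T2 still needs (3, 0) but only (2, 3) is free — short on res1
  T5 still needs (0, 6) but only (2, 3) is free — short on res2
  T8 still needs (2, 7) but only (2, 3) is free — short on res2
  T7 still needs (3, 2) but only (2, 3) is free — short on res1
Post-grant, the permanently blocked set is T3, T2, T5, T8 and T7.


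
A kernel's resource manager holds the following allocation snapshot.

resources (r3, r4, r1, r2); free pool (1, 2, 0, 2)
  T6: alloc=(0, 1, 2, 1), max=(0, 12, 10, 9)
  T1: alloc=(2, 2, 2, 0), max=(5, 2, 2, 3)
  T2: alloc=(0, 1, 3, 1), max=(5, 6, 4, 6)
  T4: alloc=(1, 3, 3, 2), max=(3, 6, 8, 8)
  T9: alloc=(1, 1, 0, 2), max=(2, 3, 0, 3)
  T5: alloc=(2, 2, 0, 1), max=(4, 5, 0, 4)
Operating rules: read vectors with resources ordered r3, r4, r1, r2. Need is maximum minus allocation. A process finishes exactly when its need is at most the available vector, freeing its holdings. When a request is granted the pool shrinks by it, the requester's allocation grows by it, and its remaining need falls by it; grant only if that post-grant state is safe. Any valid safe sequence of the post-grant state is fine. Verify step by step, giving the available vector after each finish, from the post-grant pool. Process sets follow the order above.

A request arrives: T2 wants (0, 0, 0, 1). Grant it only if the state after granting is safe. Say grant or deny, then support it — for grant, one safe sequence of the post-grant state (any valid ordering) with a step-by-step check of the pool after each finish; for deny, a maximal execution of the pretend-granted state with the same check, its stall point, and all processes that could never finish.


GRANT. The post-grant state is safe; one safe sequence: T9, T5, T1, T2, T4, T6.
Key observation: with (1, 2, 0, 1) left after the transfer, T9 can run at once — the state stays safe.
Verifying the post-grant state step by step:
  pool = (1, 2, 0, 1)
  T9 needs (1, 2, 0, 1) <= (1, 2, 0, 1) -> finishes; pool += (1, 1, 0, 2) = (2, 3, 0, 3)
  T5 needs (2, 3, 0, 3) <= (2, 3, 0, 3) -> finishes; pool += (2, 2, 0, 1) = (4, 5, 0, 4)
  T1 needs (3, 0, 0, 3) <= (4, 5, 0, 4) -> finishes; pool += (2, 2, 2, 0) = (6, 7, 2, 4)
  T2 needs (5, 5, 1, 4) <= (6, 7, 2, 4) -> finishes; pool += (0, 1, 3, 2) = (6, 8, 5, 6)
  T4 needs (2, 3, 5, 6) <= (6, 8, 5, 6) -> finishes; pool += (1, 3, 3, 2) = (7, 11, 8, 8)
  T6 needs (0, 11, 8, 8) <= (7, 11, 8, 8) -> finishes; pool += (0, 1, 2, 1) = (7, 12, 10, 9)


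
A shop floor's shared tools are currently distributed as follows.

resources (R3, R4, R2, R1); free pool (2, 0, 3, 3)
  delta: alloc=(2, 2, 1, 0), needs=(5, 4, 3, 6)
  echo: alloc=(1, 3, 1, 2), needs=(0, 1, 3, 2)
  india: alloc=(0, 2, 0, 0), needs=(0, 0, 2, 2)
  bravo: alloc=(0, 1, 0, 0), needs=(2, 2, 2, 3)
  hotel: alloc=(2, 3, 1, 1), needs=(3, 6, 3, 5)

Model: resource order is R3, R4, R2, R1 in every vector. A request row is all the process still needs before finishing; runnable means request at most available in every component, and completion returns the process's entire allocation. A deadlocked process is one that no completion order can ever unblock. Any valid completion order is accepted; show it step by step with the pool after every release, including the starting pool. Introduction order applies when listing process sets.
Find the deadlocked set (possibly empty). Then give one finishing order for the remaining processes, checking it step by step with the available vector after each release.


The deadlocked set is empty.
Key observation: beginning at india, releases accumulate fast enough that every process eventually fits.
The rest can finish in the order india, echo, bravo, hotel, delta. Verifying each step:
  pool = (2, 0, 3, 3)
  run india (needs (0, 0, 2, 2), free (2, 0, 3, 3)); after release of (0, 2, 0, 0) the pool is (2, 2, 3, 3)
  run echo (needs (0, 1, 3, 2), free (2, 2, 3, 3)); after release of (1, 3, 1, 2) the pool is (3, 5, 4, 5)
  run bravo (needs (2, 2, 2, 3), free (3, 5, 4, 5)); after release of (0, 1, 0, 0) the pool is (3, 6, 4, 5)
  run hotel (needs (3, 6, 3, 5), free (3, 6, 4, 5)); after release of (2, 3, 1, 1) the pool is (5, 9, 5, 6)
  run delta (needs (5, 4, 3, 6), free (5, 9, 5, 6)); after release of (2, 2, 1, 0) the pool is (7, 11, 6, 6)


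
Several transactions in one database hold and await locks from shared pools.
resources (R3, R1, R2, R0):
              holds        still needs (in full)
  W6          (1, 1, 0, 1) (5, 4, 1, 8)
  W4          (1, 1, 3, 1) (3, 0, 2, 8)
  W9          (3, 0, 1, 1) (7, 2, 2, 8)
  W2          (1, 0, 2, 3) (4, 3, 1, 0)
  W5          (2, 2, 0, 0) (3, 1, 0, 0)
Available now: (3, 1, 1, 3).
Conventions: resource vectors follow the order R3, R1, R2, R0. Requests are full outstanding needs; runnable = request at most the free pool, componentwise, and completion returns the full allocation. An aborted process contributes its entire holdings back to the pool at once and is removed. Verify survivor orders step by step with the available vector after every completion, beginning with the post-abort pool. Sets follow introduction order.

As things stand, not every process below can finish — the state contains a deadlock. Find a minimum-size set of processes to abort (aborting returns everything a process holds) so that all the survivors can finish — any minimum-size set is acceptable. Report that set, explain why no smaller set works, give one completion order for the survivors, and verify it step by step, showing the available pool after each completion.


Abort W4 and W9.
Key observation: the deadlocked W6 becomes finishable only because W4 and W9 released (4, 1, 4, 2); it completes at step 3 below.
No one abort is enough; case by case: W6 alone leaves W4 blocked (short on R0); W4 alone leaves W6 blocked (short on R0); W9 alone leaves W6 blocked (short on R1 and R0); W2 alone leaves W6 blocked (short on R1 and R0); W5 alone leaves W6 blocked (short on R1 and R0).
The survivors complete as W5, W2, W6. Verifying each step (starting from the post-abort pool):
  pool = (7, 2, 5, 5)
  W5 needs (3, 1, 0, 0) <= (7, 2, 5, 5) -> finishes; pool += (2, 2, 0, 0) = (9, 4, 5, 5)
  W2 needs (4, 3, 1, 0) <= (9, 4, 5, 5) -> finishes; pool += (1, 0, 2, 3) = (10, 4, 7, 8)
  W6 needs (5, 4, 1, 8) <= (10, 4, 7, 8) -> finishes; pool += (1, 1, 0, 1) = (11, 5, 7, 9)


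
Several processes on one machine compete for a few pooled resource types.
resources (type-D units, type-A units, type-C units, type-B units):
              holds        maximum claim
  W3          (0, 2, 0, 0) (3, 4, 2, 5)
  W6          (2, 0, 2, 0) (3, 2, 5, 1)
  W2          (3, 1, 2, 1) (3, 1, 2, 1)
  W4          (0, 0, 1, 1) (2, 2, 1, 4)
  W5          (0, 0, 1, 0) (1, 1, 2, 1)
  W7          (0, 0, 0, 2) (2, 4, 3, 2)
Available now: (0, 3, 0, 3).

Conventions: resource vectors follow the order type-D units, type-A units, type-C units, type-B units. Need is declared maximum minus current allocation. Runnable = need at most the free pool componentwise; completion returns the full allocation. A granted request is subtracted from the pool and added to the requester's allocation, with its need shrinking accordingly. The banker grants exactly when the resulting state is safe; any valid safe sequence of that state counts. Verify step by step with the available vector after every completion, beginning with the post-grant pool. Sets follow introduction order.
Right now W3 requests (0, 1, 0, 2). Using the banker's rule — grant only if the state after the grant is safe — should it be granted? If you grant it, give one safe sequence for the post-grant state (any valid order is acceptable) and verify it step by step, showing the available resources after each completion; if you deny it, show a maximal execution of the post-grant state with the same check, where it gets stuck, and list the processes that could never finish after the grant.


DENY. Granting would leave the state unsafe.
Key observation: after W2, W5, W6 the pool peaks at (5, 3, 5, 2), and each blocked process is short somewhere: W3 on type-B units; W4 on type-B units; W7 on type-A units.
After a pretend grant, a maximal execution: W2, W5, W6 — then nothing else fits. Step-by-step check:
  pool = (0, 2, 0, 1)
  W2: need (0, 0, 0, 0) fits (0, 2, 0, 1); releases (3, 1, 2, 1), pool now (3, 3, 2, 2)
  W5: need (1, 1, 1, 1) fits (3, 3, 2, 2); releases (0, 0, 1, 0), pool now (3, 3, 3, 2)
  W6: need (1, 2, 3, 1) fits (3, 3, 3, 2); releases (2, 0, 2, 0), pool now (5, 3, 5, 2)
  blocked: W3 wants (3, 1, 2, 3), pool (5, 3, 5, 2) — not enough type-B units
  blocked: W4 wants (2, 2, 0, 3), pool (5, 3, 5, 2) — not enough type-B units
  blocked: W7 wants (2, 4, 3, 0), pool (5, 3, 5, 2) — not enough type-A units
Had the request been granted, W3, W4 and W7 could never finish.


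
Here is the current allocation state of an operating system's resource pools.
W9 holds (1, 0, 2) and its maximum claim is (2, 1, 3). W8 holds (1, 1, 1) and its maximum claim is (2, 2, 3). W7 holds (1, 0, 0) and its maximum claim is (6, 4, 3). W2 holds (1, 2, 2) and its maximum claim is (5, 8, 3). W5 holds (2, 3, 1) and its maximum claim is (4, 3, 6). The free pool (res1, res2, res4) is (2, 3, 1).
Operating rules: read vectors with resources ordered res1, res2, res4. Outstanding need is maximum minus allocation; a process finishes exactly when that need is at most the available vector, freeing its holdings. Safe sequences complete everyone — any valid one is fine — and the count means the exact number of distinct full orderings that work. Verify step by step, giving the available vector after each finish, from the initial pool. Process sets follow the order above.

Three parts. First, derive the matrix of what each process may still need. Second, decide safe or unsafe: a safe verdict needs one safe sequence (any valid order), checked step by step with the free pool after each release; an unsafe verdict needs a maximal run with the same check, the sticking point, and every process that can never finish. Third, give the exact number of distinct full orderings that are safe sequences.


(1) Outstanding need per process (order res1, res2, res4):
  W9: (1, 1, 1)
  W8: (1, 1, 2)
  W7: (5, 4, 3)
  W2: (4, 6, 1)
  W5: (2, 0, 5)
(2) The state is UNSAFE.
Key observation: after W9, W8 the pool peaks at (4, 4, 4), and each blocked process is short somewhere: W7 on res1; W2 on res2; W5 on res4.
Going as far as possible: W9, W8; after that, nothing fits. Verifying each step:
  pool = (2, 3, 1)
  W9 needs (1, 1, 1) <= (2, 3, 1) -> finishes; pool += (1, 0, 2) = (3, 3, 3)
  W8 needs (1, 1, 2) <= (3, 3, 3) -> finishes; pool += (1, 1, 1) = (4, 4, 4)
  W7 cannot run: need (5, 4, 3) vs free (4, 4, 4) (insufficient res1)
  W2 cannot run: need (4, 6, 1) vs free (4, 4, 4) (insufficient res2)
  W5 cannot run: need (2, 0, 5) vs free (4, 4, 4) (insufficient res4)
Permanently blocked: W7, W2 and W5.
(3) Exactly 0 of the possible complete orderings are safe sequences.


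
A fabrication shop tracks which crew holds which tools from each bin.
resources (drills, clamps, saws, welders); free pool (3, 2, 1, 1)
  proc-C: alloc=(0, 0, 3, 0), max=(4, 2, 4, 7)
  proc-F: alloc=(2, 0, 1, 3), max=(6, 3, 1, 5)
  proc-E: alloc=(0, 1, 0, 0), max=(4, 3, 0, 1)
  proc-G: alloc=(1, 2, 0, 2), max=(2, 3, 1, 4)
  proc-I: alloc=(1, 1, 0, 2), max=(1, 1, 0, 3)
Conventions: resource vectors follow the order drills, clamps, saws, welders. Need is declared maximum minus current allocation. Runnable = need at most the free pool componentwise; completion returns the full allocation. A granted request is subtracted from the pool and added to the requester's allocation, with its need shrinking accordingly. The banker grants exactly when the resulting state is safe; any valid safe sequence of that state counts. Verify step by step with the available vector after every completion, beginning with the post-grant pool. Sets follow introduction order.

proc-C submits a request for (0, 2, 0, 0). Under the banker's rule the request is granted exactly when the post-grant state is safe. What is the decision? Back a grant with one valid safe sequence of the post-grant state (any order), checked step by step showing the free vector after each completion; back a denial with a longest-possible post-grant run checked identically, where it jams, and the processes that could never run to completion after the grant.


GRANT — the state after the grant stays safe, e.g. via proc-I, proc-G, proc-F, proc-E, proc-C.
Key observation: granting shrinks the pool to (3, 0, 1, 1), yet proc-I still fits and the chain goes through.
Verifying the post-grant state step by step:
  pool = (3, 0, 1, 1)
  proc-I: need (0, 0, 0, 1) fits (3, 0, 1, 1); releases (1, 1, 0, 2), pool now (4, 1, 1, 3)
  proc-G: need (1, 1, 1, 2) fits (4, 1, 1, 3); releases (1, 2, 0, 2), pool now (5, 3, 1, 5)
  proc-F: need (4, 3, 0, 2) fits (5, 3, 1, 5); releases (2, 0, 1, 3), pool now (7, 3, 2, 8)
  proc-E: need (4, 2, 0, 1) fits (7, 3, 2, 8); releases (0, 1, 0, 0), pool now (7, 4, 2, 8)
  proc-C: need (4, 0, 1, 7) fits (7, 4, 2, 8); releases (0, 2, 3, 0), pool now (7, 6, 5, 8)


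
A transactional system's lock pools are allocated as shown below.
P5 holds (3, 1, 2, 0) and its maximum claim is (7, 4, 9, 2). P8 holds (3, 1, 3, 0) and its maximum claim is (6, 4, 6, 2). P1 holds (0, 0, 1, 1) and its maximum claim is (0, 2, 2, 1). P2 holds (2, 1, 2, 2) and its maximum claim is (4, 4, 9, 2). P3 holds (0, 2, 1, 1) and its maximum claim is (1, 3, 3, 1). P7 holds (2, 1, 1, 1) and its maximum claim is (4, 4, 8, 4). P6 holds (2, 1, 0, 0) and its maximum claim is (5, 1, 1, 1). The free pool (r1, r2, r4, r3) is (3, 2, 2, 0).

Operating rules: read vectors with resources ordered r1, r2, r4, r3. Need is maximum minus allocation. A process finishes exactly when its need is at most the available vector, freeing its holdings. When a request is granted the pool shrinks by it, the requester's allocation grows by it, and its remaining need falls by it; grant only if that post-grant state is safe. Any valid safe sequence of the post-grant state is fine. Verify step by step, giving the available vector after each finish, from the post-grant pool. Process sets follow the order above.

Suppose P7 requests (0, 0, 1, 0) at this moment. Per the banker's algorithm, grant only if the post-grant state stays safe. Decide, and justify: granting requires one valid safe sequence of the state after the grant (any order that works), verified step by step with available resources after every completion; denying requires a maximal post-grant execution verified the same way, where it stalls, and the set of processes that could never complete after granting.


DENY: after the grant no complete ordering would exist.
Key observation: after P1, P6, P3, P8 the pool peaks at (8, 6, 6, 2), and each blocked process is short somewhere: P5 on r4; P2 on r4; P7 on r3.
On the post-grant state, P1, P6, P3, P8 is a maximal run — nothing extends it. Check, step by step:
  pool = (3, 2, 1, 0)
  P1 needs (0, 2, 1, 0) <= (3, 2, 1, 0) -> finishes; pool += (0, 0, 1, 1) = (3, 2, 2, 1)
  P6 needs (3, 0, 1, 1) <= (3, 2, 2, 1) -> finishes; pool += (2, 1, 0, 0) = (5, 3, 2, 1)
  P3 needs (1, 1, 2, 0) <= (5, 3, 2, 1) -> finishes; pool += (0, 2, 1, 1) = (5, 5, 3, 2)
  P8 needs (3, 3, 3, 2) <= (5, 5, 3, 2) -> finishes; pool += (3, 1, 3, 0) = (8, 6, 6, 2)
  blocked: P5 wants (4, 3, 7, 2), pool (8, 6, 6, 2) — not enough r4
  blocked: P2 wants (2, 3, 7, 0), pool (8, 6, 6, 2) — not enough r4
  blocked: P7 wants (2, 3, 6, 3), pool (8, 6, 6, 2) — not enough r3
Had the request been granted, P5, P2 and P7 could never finish.


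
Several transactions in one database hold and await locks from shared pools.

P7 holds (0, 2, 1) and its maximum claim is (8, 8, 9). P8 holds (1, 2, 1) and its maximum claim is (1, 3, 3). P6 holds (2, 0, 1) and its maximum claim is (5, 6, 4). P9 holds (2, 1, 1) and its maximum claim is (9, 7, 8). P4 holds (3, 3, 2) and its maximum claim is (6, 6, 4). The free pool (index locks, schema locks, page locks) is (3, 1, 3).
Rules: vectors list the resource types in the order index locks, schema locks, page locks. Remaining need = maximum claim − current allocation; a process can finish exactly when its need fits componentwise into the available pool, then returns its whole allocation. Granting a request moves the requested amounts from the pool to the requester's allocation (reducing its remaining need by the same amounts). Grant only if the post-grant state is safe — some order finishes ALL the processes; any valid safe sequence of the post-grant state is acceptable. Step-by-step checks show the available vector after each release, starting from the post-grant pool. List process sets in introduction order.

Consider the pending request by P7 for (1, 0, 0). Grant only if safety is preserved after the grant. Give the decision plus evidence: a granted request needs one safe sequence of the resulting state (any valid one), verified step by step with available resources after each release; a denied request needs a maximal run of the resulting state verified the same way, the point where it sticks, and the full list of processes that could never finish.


GRANT. The post-grant state is safe; one safe sequence: P8, P4, P6, P9, P7.
Key observation: even at the reduced pool (2, 1, 3), P8 fits immediately, so safety survives the grant.
Step-by-step check of the post-grant state:
  pool = (2, 1, 3)
  P8: need (0, 1, 2) fits (2, 1, 3); releases (1, 2, 1), pool now (3, 3, 4)
  P4: need (3, 3, 2) fits (3, 3, 4); releases (3, 3, 2), pool now (6, 6, 6)
  P6: need (3, 6, 3) fits (6, 6, 6); releases (2, 0, 1), pool now (8, 6, 7)
  P9: need (7, 6, 7) fits (8, 6, 7); releases (2, 1, 1), pool now (10, 7, 8)
  P7: need (7, 6, 8) fits (10, 7, 8); releases (1, 2, 1), pool now (11, 9, 9)


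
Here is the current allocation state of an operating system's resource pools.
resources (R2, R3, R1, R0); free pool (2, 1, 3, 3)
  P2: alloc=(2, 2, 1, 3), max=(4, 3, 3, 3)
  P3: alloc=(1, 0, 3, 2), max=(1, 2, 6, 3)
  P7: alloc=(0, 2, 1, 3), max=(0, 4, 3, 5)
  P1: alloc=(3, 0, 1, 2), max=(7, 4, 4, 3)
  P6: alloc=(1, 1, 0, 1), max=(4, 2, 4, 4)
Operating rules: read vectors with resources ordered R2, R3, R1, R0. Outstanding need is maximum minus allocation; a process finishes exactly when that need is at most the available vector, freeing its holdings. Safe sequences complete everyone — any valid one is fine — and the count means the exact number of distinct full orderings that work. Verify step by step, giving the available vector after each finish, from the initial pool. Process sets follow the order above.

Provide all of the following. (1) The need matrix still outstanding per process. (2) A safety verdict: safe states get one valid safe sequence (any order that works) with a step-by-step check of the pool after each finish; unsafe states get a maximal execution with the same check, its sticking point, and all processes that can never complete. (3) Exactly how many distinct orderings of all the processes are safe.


(1) Need matrix, components ordered R2, R3, R1, R0:
  P2: (2, 1, 2, 0)
  P3: (0, 2, 3, 1)
  P7: (0, 2, 2, 2)
  P1: (4, 4, 3, 1)
  P6: (3, 1, 4, 3)
(2) The state is SAFE; one workable sequence: P2, P7, P1, P3, P6.
Key observation: at P2 the run first touches a limit — (2, 1, 2, 0) against (2, 1, 3, 3), exact on a resource it actually requests.
Check, step by step:
  pool = (2, 1, 3, 3)
  run P2 (needs (2, 1, 2, 0), free (2, 1, 3, 3)); after release of (2, 2, 1, 3) the pool is (4, 3, 4, 6)
  run P7 (needs (0, 2, 2, 2), free (4, 3, 4, 6)); after release of (0, 2, 1, 3) the pool is (4, 5, 5, 9)
  run P1 (needs (4, 4, 3, 1), free (4, 5, 5, 9)); after release of (3, 0, 1, 2) the pool is (7, 5, 6, 11)
  run P3 (needs (0, 2, 3, 1), free (7, 5, 6, 11)); after release of (1, 0, 3, 2) the pool is (8, 5, 9, 13)
  run P6 (needs (3, 1, 4, 3), free (8, 5, 9, 13)); after release of (1, 1, 0, 1) the pool is (9, 6, 9, 14)
(3) Precisely 16 of the possible complete orderings are safe sequences.


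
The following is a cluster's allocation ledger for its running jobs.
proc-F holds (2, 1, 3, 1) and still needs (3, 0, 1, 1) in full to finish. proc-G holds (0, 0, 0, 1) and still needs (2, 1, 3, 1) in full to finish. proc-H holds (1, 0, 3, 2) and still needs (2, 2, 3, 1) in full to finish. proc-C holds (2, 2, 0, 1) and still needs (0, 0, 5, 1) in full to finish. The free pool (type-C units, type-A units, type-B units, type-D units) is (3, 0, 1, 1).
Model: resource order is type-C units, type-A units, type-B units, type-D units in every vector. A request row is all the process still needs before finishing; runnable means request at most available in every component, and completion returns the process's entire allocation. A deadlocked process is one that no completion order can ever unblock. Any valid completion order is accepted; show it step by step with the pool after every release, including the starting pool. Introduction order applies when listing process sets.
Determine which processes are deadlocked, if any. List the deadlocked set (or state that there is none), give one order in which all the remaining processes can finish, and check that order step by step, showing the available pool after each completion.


Deadlocked set: proc-H and proc-C.
Key observation: after proc-F, proc-G the pool peaks at (5, 1, 4, 3), and each blocked process is short somewhere: proc-H on type-A units; proc-C on type-B units.
The rest can finish in the order proc-F, proc-G. Walking it through:
  pool = (3, 0, 1, 1)
  proc-F: need (3, 0, 1, 1) fits (3, 0, 1, 1); releases (2, 1, 3, 1), pool now (5, 1, 4, 2)
  proc-G: need (2, 1, 3, 1) fits (5, 1, 4, 2); releases (0, 0, 0, 1), pool now (5, 1, 4, 3)
None of the blocked processes ever fits:
  proc-H still needs (2, 2, 3, 1) but only (5, 1, 4, 3) is free — short on type-A units
  proc-C still needs (0, 0, 5, 1) but only (5, 1, 4, 3) is free — short on type-B units


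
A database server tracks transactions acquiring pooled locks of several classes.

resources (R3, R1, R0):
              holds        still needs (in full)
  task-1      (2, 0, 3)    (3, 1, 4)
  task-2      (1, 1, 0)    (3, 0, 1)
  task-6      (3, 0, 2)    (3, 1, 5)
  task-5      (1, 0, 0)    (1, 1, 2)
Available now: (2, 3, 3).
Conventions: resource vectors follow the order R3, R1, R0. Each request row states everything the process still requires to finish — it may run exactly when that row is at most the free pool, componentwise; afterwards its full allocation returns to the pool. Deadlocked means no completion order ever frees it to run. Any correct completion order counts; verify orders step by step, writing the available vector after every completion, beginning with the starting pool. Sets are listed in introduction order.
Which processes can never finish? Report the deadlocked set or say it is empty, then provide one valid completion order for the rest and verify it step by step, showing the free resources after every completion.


Deadlocked set: task-1 and task-6.
Key observation: once task-5, task-2 finish, the pool peaks at (4, 4, 3) — and every remaining process still needs more R0 than that.
The rest can finish in the order task-5, task-2. Walking it through:
  pool = (2, 3, 3)
  task-5 needs (1, 1, 2) <= (2, 3, 3) -> finishes; pool += (1, 0, 0) = (3, 3, 3)
  task-2 needs (3, 0, 1) <= (3, 3, 3) -> finishes; pool += (1, 1, 0) = (4, 4, 3)
None of the blocked processes ever fits:
  task-1 cannot run: need (3, 1, 4) vs free (4, 4, 3) (insufficient R0)
  task-6 cannot run: need (3, 1, 5) vs free (4, 4, 3) (insufficient R0)


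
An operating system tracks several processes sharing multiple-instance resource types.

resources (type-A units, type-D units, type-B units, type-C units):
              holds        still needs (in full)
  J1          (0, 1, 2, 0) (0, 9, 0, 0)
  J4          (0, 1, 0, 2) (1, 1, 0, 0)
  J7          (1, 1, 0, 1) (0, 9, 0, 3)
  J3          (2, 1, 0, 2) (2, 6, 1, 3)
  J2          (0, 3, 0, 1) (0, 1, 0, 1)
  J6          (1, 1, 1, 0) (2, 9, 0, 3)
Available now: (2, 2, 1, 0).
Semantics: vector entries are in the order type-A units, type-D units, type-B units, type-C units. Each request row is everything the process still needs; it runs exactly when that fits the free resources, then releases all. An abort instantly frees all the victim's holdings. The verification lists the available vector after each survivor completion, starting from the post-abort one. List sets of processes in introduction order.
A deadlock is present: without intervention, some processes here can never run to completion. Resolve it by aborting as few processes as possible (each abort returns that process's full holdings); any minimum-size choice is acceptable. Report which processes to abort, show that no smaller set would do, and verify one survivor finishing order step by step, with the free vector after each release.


The answer: abort J1 and J7.
Key observation: no ordering could ever have run J6 before the abort of J1 and J7; with (1, 2, 2, 1) back in the pool it fits at step 4.
No one abort is enough; case by case: J1 alone leaves J7 blocked (short on type-D units); J4 alone leaves J1 blocked (short on type-D units); J7 alone leaves J1 blocked (short on type-D units); J3 alone leaves J1 blocked (short on type-D units); J2 alone leaves J1 blocked (short on type-D units); J6 alone leaves J1 blocked (short on type-D units).
Survivors finish in the order: J2, J4, J3, J6. Step-by-step check (pool after the aborts first):
  pool = (3, 4, 3, 1)
  J2: need (0, 1, 0, 1) fits (3, 4, 3, 1); releases (0, 3, 0, 1), pool now (3, 7, 3, 2)
  J4: need (1, 1, 0, 0) fits (3, 7, 3, 2); releases (0, 1, 0, 2), pool now (3, 8, 3, 4)
  J3: need (2, 6, 1, 3) fits (3, 8, 3, 4); releases (2, 1, 0, 2), pool now (5, 9, 3, 6)
  J6: need (2, 9, 0, 3) fits (5, 9, 3, 6); releases (1, 1, 1, 0), pool now (6, 10, 4, 6)


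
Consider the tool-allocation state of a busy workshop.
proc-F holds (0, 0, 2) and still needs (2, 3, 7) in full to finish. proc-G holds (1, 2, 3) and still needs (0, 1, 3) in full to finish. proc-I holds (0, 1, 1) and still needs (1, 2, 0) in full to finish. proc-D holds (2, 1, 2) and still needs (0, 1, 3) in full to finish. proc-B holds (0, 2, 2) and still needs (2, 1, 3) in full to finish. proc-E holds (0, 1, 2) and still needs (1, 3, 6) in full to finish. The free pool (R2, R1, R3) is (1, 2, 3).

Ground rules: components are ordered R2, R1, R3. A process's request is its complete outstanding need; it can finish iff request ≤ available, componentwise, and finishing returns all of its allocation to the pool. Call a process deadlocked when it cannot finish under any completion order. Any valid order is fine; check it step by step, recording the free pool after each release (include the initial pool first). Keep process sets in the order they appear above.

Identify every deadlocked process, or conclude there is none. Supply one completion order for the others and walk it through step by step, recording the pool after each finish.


No process is deadlocked.
Key observation: the pool covers proc-G at once, and every later process fits after earlier releases.
The rest can finish in the order proc-G, proc-D, proc-I, proc-E, proc-B, proc-F. Step-by-step check:
  pool = (1, 2, 3)
  proc-G: need (0, 1, 3) fits (1, 2, 3); releases (1, 2, 3), pool now (2, 4, 6)
  proc-D: need (0, 1, 3) fits (2, 4, 6); releases (2, 1, 2), pool now (4, 5, 8)
  proc-I: need (1, 2, 0) fits (4, 5, 8); releases (0, 1, 1), pool now (4, 6, 9)
  proc-E: need (1, 3, 6) fits (4, 6, 9); releases (0, 1, 2), pool now (4, 7, 11)
  proc-B: need (2, 1, 3) fits (4, 7, 11); releases (0, 2, 2), pool now (4, 9, 13)
  proc-F: need (2, 3, 7) fits (4, 9, 13); releases (0, 0, 2), pool now (4, 9, 15)
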